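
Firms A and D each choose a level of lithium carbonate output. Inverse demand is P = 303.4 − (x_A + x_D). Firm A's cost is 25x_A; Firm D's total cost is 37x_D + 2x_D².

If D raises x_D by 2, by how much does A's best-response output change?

Firm A's profit: π = x_A(303.4 − (x_A + x_D)) − 25x_A.
∂π/∂x_A = 278.4 − 2x_A − x_D = 0, so x_A = 139.2 − 0.5x_D.
The reaction-function slope is −0.5, so a 2-unit rise in x_D moves x_A by −0.5 × 2 = −1. A's best response falls — the actions are strategic substitutes.

-1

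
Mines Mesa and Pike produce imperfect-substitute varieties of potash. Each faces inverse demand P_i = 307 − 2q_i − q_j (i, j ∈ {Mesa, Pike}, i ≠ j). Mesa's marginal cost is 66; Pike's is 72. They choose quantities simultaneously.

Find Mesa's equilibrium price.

Mine Mesa's profit: π = q_{Mesa}(307 − 2q_{Mesa} − q_{Pike}) − 66q_{Mesa}.
∂π/∂q_{Mesa} = 241 − 4q_{Mesa} − q_{Pike} = 0 ⇒ q_{Mesa} = 60.25 − 0.25q_{Pike}.
Similarly q_{Pike} = 58.75 − 0.25q_{Mesa}.
Plugging q_{Pike} into Mesa's best response: q_{Mesa} = 60.25 − 0.25(58.75 − 0.25q_{Mesa}) ⇒ 0.9375q_{Mesa} = 45.5625, so q_{Mesa} = 48.6.
Then q_{Pike} = 58.75 − 0.25·48.6 = 46.6.
P_{Mesa} = 307 − 2·48.6 − 46.6 = 163.2.

163.2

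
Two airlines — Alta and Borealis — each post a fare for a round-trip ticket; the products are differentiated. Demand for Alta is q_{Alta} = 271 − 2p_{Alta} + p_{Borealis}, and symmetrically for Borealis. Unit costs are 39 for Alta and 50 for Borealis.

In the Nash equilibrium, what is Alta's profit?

12418.88

Alta's profit: π = (p_{Alta} − 39)(271 − 2p_{Alta} + p_{Borealis}).
∂π/∂p_{Alta} = 349 − 4p_{Alta} + p_{Borealis} = 0 ⇒ p_{Alta} = 87.25 + 0.25p_{Borealis}.
Similarly p_{Borealis} = 92.75 + 0.25p_{Alta}.
Solving the two reaction functions simultaneously: (1 − (0.25)(0.25))p_{Alta} = 87.25 + 0.25·92.75, so 0.9375p_{Alta} = 110.4375 and p_{Alta} = 117.8.
Then p_{Borealis} = 92.75 + 0.25·117.8 = 122.2.
q_{Alta} = 271 − 2·117.8 + 122.2 = 157.6.
Profit = (117.8 − 39)·157.6 = 12418.88.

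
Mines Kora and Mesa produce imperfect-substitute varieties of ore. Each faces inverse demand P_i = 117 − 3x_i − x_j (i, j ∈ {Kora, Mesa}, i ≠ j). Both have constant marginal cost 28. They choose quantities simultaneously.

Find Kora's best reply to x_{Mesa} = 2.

Mine Kora's profit: π = x_{Kora}(117 − 3x_{Kora} − x_{Mesa}) − 28x_{Kora}.
∂π/∂x_{Kora} = 89 − 6x_{Kora} − x_{Mesa} = 0 ⇒ x_{Kora} = 89/6 − (1/6)x_{Mesa}.
At x_{Mesa} = 2: x_{Kora} = 89/6 − (1/6)·2 = 14.5.

14.5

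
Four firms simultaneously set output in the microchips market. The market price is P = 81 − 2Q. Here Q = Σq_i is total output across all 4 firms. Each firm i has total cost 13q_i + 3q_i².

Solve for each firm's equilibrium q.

A representative firm's profit is π_i = q_i(81 − 2Q) − 13q_i − 3q_i², with Q = q_i + Σ_{j≠i} q_j.
First-order condition: 68 − 10q_i − 2Σ_{j≠i} q_j = 0.
Imposing symmetry (q_j = q for all j) turns Σ_{j≠i} q_j into 3q, so 68 = 16q and q = 4.25.

4.25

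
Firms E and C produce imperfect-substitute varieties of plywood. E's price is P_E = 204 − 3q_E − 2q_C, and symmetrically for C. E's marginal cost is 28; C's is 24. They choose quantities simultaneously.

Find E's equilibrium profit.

1419.1875

Firm E's profit: π = q_E(204 − 3q_E − 2q_C) − 28q_E.
∂π/∂q_E = 176 − 6q_E − 2q_C = 0 ⇒ q_E = 88/3 − (1/3)q_C.
Similarly q_C = 30 − (1/3)q_E.
Solving the two reaction functions simultaneously: (1 − (−1/3)(−1/3))q_E = 88/3 − (1/3)·30, so (8/9)q_E = 58/3 and q_E = 21.75.
Then q_C = 30 − (1/3)·21.75 = 22.75.
P_E = 204 − 3·21.75 − 2·22.75 = 93.25.
Profit = (93.25 − 28)·21.75 = 1419.1875.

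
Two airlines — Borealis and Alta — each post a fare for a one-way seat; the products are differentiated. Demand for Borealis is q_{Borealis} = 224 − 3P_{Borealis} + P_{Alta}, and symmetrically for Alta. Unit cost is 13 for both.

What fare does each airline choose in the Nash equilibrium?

Borealis's profit: π = (P_{Borealis} − 13)(224 − 3P_{Borealis} + P_{Alta}).
∂π/∂P_{Borealis} = 263 − 6P_{Borealis} + P_{Alta} = 0 ⇒ P_{Borealis} = 263/6 + (1/6)P_{Alta}.
By symmetry P_{Alta} = P_{Borealis}; substituting into the reaction function, (5/6)P_{Borealis} = 263/6 and P_{Borealis} = 52.6.

52.6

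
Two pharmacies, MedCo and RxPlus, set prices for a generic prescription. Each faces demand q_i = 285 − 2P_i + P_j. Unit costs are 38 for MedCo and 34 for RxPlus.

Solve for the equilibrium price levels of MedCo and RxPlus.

119.8, 118.2

MedCo's profit: π = (P_{MedCo} − 38)(285 − 2P_{MedCo} + P_{RxPlus}).
∂π/∂P_{MedCo} = 361 − 4P_{MedCo} + P_{RxPlus} = 0 ⇒ P_{MedCo} = 90.25 + 0.25P_{RxPlus}.
Similarly P_{RxPlus} = 88.25 + 0.25P_{MedCo}.
Plugging P_{RxPlus} into MedCo's best response: P_{MedCo} = 90.25 + 0.25(88.25 + 0.25P_{MedCo}) ⇒ 0.9375P_{MedCo} = 112.3125, so P_{MedCo} = 119.8.
Then P_{RxPlus} = 88.25 + 0.25·119.8 = 118.2.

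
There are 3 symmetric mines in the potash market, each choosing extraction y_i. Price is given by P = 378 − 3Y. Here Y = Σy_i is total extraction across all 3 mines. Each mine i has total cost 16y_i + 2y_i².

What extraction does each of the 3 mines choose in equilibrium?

22.625

A representative mine's profit is π_i = y_i(378 − 3Y) − 16y_i − 2y_i², with Y = y_i + Σ_{j≠i} y_j.
First-order condition: 362 − 10y_i − 3Σ_{j≠i} y_j = 0.
In a symmetric equilibrium every mine chooses the same y, so Σ_{j≠i} y_j = 2y. The condition becomes 362 − 16y = 0, giving y = 362/16 = 22.625.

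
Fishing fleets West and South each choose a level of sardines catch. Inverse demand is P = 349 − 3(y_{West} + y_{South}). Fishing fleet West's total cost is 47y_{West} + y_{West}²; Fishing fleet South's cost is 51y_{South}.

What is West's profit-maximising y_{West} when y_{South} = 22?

Fishing fleet West's profit: π = y_{West}(349 − 3(y_{West} + y_{South})) − 47y_{West} − y_{West}².
∂π/∂y_{West} = 302 − 8y_{West} − 3y_{South} = 0, so y_{West} = 37.75 − 0.375y_{South}.
At y_{South} = 22: y_{West} = 37.75 − 0.375·22 = 29.5.

29.5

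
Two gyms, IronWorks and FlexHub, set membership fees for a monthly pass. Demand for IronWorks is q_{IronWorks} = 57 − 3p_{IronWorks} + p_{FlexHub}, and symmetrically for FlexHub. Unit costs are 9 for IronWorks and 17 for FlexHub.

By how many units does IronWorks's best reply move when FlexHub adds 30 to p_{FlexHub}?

5

IronWorks's profit: π = (p_{IronWorks} − 9)(57 − 3p_{IronWorks} + p_{FlexHub}).
∂π/∂p_{IronWorks} = 84 − 6p_{IronWorks} + p_{FlexHub} = 0 ⇒ p_{IronWorks} = 14 + (1/6)p_{FlexHub}.
The reaction-function slope is 1/6, so a 30-unit rise in p_{FlexHub} moves p_{IronWorks} by 1/6 × 30 = 5. IronWorks's best response rises — the actions are strategic complements.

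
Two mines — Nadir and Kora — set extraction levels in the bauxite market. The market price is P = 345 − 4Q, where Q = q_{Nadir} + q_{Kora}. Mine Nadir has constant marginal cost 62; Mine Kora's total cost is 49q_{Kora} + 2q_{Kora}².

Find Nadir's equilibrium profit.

Mine Nadir's profit: π = q_{Nadir}(345 − 4(q_{Nadir} + q_{Kora})) − 62q_{Nadir}.
∂π/∂q_{Nadir} = 283 − 8q_{Nadir} − 4q_{Kora} = 0, so q_{Nadir} = 35.375 − 0.5q_{Kora}.
For Kora: ∂π/∂q_{Kora} = 296 − 12q_{Kora} − 4q_{Nadir} = 0 ⇒ q_{Kora} = 74/3 − (1/3)q_{Nadir}.
Solving the two reaction functions simultaneously: (1 − (−0.5)(−1/3))q_{Nadir} = 35.375 − 0.5·(74/3), so (5/6)q_{Nadir} = 553/24 and q_{Nadir} = 27.65.
Then q_{Kora} = 74/3 − (1/3)·27.65 = 15.45.
Price P = 345 − 4·43.1 = 172.6.
Nadir's profit: (172.6 − 62)·27.65 = 3058.09.

3058.09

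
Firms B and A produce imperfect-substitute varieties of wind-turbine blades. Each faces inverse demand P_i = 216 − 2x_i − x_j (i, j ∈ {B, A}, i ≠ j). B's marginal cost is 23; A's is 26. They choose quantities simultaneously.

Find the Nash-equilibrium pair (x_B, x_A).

Firm B's profit: π = x_B(216 − 2x_B − x_A) − 23x_B.
∂π/∂x_B = 193 − 4x_B − x_A = 0 ⇒ x_B = 48.25 − 0.25x_A.
Similarly x_A = 47.5 − 0.25x_B.
Plugging x_A into B's best response: x_B = 48.25 − 0.25(47.5 − 0.25x_B) ⇒ 0.9375x_B = 36.375, so x_B = 38.8.
Then x_A = 47.5 − 0.25·38.8 = 37.8.

38.8, 37.8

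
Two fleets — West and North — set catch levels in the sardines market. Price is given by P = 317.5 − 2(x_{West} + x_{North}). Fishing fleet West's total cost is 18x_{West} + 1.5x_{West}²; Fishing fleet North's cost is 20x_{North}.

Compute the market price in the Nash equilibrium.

143.625

Fishing fleet West's profit: π = x_{West}(317.5 − 2(x_{West} + x_{North})) − 18x_{West} − 1.5x_{West}².
∂π/∂x_{West} = 299.5 − 7x_{West} − 2x_{North} = 0, so x_{West} = 599/14 − (2/7)x_{North}.
For North: ∂π/∂x_{North} = 297.5 − 4x_{North} − 2x_{West} = 0 ⇒ x_{North} = 74.375 − 0.5x_{West}.
Substituting the second reaction function into the first: x_{West} = 599/14 − (2/7)(74.375 − 0.5x_{West}), which gives (6/7)x_{West} = 603/28 ⇒ x_{West} = 25.125.
Then x_{North} = 74.375 − 0.5·25.125 = 61.8125.
Equilibrium price: P = 317.5 − 2·86.9375 = 143.625.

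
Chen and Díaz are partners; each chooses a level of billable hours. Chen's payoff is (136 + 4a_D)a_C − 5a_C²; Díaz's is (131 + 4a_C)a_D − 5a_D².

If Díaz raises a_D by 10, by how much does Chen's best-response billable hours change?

Expanding Chen's payoff: 136a_C + 4a_Da_C − 5a_C².
∂π/∂a_C = 136 + 4a_D − 10a_C = 0, so a_C = 13.6 + 0.4a_D.
The reaction-function slope is 0.4, so a 10-unit rise in a_D moves a_C by 0.4 × 10 = 4. Chen's best response rises — the actions are strategic complements.

4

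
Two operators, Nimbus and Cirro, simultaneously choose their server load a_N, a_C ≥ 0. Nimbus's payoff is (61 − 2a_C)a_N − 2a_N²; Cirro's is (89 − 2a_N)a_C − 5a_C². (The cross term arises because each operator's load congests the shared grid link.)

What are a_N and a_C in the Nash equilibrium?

12, 6.5

Expanding Nimbus's payoff: 61a_N − 2a_Ca_N − 2a_N².
∂π/∂a_N = 61 − 2a_C − 4a_N = 0, so a_N = 15.25 − 0.5a_C.
Likewise for Cirro: a_C = 8.9 − 0.2a_N.
Solving the two reaction functions simultaneously: (1 − (−0.5)(−0.2))a_N = 15.25 − 0.5·8.9, so 0.9a_N = 10.8 and a_N = 12.
Then a_C = 8.9 − 0.2·12 = 6.5.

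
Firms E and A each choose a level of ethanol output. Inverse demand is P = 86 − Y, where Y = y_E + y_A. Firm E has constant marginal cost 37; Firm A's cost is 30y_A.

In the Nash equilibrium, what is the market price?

51

Firm E's profit: π = y_E(86 − (y_E + y_A)) − 37y_E.
∂π/∂y_E = 49 − 2y_E − y_A = 0, so y_E = 24.5 − 0.5y_A.
By the same steps for A: y_A = 28 − 0.5y_E.
Solving the two reaction functions simultaneously: (1 − (−0.5)(−0.5))y_E = 24.5 − 0.5·28, so 0.75y_E = 10.5 and y_E = 14.
Then y_A = 28 − 0.5·14 = 21.
Equilibrium price: P = 86 − 35 = 51.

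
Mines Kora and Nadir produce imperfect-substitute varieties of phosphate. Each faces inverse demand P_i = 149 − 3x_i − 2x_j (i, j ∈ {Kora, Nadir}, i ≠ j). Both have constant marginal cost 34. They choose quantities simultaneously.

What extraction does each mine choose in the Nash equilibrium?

Mine Kora's profit: π = x_{Kora}(149 − 3x_{Kora} − 2x_{Nadir}) − 34x_{Kora}.
∂π/∂x_{Kora} = 115 − 6x_{Kora} − 2x_{Nadir} = 0 ⇒ x_{Kora} = 115/6 − (1/3)x_{Nadir}.
The game is symmetric, so in equilibrium x_{Nadir} = x_{Kora}: the reaction function gives (4/3)x_{Kora} = 115/6, hence x_{Kora} = 14.375.

14.375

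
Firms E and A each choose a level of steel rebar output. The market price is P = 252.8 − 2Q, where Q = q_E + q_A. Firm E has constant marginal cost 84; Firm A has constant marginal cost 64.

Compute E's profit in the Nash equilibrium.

Firm E's profit: π = q_E(252.8 − 2(q_E + q_A)) − 84q_E.
∂π/∂q_E = 168.8 − 4q_E − 2q_A = 0, so q_E = 42.2 − 0.5q_A.
By the same steps for A: q_A = 47.2 − 0.5q_E.
Substituting the second reaction function into the first: q_E = 42.2 − 0.5(47.2 − 0.5q_E), which gives 0.75q_E = 18.6 ⇒ q_E = 24.8.
Then q_A = 47.2 − 0.5·24.8 = 34.8.
Price P = 252.8 − 2·59.6 = 133.6.
E's profit: (133.6 − 84)·24.8 = 1230.08.

1230.08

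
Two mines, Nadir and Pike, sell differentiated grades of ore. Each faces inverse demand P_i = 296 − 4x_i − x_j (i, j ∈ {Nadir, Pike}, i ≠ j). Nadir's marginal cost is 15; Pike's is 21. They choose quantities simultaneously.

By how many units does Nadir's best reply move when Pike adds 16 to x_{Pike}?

Mine Nadir's profit: π = x_{Nadir}(296 − 4x_{Nadir} − x_{Pike}) − 15x_{Nadir}.
∂π/∂x_{Nadir} = 281 − 8x_{Nadir} − x_{Pike} = 0 ⇒ x_{Nadir} = 35.125 − 0.125x_{Pike}.
The reaction-function slope is −0.125, so a 16-unit rise in x_{Pike} moves x_{Nadir} by −0.125 × 16 = −2. Nadir's best response falls — the actions are strategic substitutes.

-2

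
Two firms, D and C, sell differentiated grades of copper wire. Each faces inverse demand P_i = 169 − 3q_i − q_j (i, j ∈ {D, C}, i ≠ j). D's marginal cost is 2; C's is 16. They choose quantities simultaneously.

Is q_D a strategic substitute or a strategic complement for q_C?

strategic substitutes

Firm D's profit: π = q_D(169 − 3q_D − q_C) − 2q_D.
∂π/∂q_D = 167 − 6q_D − q_C = 0 ⇒ q_D = 167/6 − (1/6)q_C.
The best-response slope dq_D/dq_C = −1/6 < 0: the reaction function is downward-sloping, so the choices are strategic substitutes.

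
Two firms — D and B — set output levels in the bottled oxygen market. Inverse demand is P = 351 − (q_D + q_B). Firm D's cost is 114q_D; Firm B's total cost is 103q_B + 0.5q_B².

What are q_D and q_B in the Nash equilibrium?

Firm D's profit: π = q_D(351 − (q_D + q_B)) − 114q_D.
∂π/∂q_D = 237 − 2q_D − q_B = 0, so q_D = 118.5 − 0.5q_B.
For B: ∂π/∂q_B = 248 − 3q_B − q_D = 0 ⇒ q_B = 248/3 − (1/3)q_D.
Plugging q_B into D's best response: q_D = 118.5 − 0.5(248/3 − (1/3)q_D) ⇒ (5/6)q_D = 463/6, so q_D = 92.6.
Then q_B = 248/3 − (1/3)·92.6 = 51.8.

92.6, 51.8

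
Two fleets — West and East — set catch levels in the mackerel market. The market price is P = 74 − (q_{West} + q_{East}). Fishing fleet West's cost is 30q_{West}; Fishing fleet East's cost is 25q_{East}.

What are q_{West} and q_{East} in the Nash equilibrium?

13, 18

Fishing fleet West's profit: π = q_{West}(74 − (q_{West} + q_{East})) − 30q_{West}.
∂π/∂q_{West} = 44 − 2q_{West} − q_{East} = 0, so q_{West} = 22 − 0.5q_{East}.
By the same steps for East: q_{East} = 24.5 − 0.5q_{West}.
Solving the two reaction functions simultaneously: (1 − (−0.5)(−0.5))q_{West} = 22 − 0.5·24.5, so 0.75q_{West} = 9.75 and q_{West} = 13.
Then q_{East} = 24.5 − 0.5·13 = 18.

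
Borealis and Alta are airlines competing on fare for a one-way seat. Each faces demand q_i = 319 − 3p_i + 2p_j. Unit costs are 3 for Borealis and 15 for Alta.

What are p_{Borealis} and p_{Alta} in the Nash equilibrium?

84.25, 88.75

Borealis's profit: π = (p_{Borealis} − 3)(319 − 3p_{Borealis} + 2p_{Alta}).
∂π/∂p_{Borealis} = 328 − 6p_{Borealis} + 2p_{Alta} = 0 ⇒ p_{Borealis} = 164/3 + (1/3)p_{Alta}.
Similarly p_{Alta} = 182/3 + (1/3)p_{Borealis}.
Solving the two reaction functions simultaneously: (1 − (1/3)(1/3))p_{Borealis} = 164/3 + (1/3)·(182/3), so (8/9)p_{Borealis} = 674/9 and p_{Borealis} = 84.25.
Then p_{Alta} = 182/3 + (1/3)·84.25 = 88.75.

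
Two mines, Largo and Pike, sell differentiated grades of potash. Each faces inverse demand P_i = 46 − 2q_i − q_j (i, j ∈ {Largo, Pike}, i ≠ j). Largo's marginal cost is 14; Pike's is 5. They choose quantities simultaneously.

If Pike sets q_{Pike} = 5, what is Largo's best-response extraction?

6.75

Mine Largo's profit: π = q_{Largo}(46 − 2q_{Largo} − q_{Pike}) − 14q_{Largo}.
∂π/∂q_{Largo} = 32 − 4q_{Largo} − q_{Pike} = 0 ⇒ q_{Largo} = 8 − 0.25q_{Pike}.
At q_{Pike} = 5: q_{Largo} = 8 − 0.25·5 = 6.75.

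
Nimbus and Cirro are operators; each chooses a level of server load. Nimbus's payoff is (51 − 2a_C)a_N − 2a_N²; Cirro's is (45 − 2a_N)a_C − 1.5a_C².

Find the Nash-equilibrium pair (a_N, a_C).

7.875, 9.75

Expanding Nimbus's payoff: 51a_N − 2a_Ca_N − 2a_N².
∂π/∂a_N = 51 − 2a_C − 4a_N = 0, so a_N = 12.75 − 0.5a_C.
Likewise for Cirro: a_C = 15 − (2/3)a_N.
Substituting the second reaction function into the first: a_N = 12.75 − 0.5(15 − (2/3)a_N), which gives (2/3)a_N = 5.25 ⇒ a_N = 7.875.
Then a_C = 15 − (2/3)·7.875 = 9.75.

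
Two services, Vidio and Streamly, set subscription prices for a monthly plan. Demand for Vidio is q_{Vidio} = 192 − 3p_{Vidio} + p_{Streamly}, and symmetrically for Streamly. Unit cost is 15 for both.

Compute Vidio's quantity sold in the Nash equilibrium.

Vidio's profit: π = (p_{Vidio} − 15)(192 − 3p_{Vidio} + p_{Streamly}).
∂π/∂p_{Vidio} = 237 − 6p_{Vidio} + p_{Streamly} = 0 ⇒ p_{Vidio} = 39.5 + (1/6)p_{Streamly}.
Setting p_{Vidio} = p_{Streamly} in the reaction function: p_{Vidio} = 39.5 + (1/6)p_{Vidio}, so p_{Vidio} = 39.5 / (5/6) = 47.4.
q_{Vidio} = 192 − 3·47.4 + 47.4 = 97.2.

97.2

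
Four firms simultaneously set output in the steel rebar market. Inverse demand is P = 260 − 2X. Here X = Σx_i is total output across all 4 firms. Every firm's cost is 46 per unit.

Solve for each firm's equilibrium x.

A representative firm's profit is π_i = x_i(260 − 2X) − 46x_i, with X = x_i + Σ_{j≠i} x_j.
First-order condition: 214 − 4x_i − 2Σ_{j≠i} x_j = 0.
With identical firms, set every x_j = x: then 214 − 4x − 6x = 0, i.e. x = 214/10 = 21.4.

21.4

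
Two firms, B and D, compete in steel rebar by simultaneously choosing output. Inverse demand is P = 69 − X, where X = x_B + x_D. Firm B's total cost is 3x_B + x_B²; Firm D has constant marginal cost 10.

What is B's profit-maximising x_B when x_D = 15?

12.75

Firm B's profit: π = x_B(69 − (x_B + x_D)) − 3x_B − x_B².
∂π/∂x_B = 66 − 4x_B − x_D = 0, so x_B = 16.5 − 0.25x_D.
At x_D = 15: x_B = 16.5 − 0.25·15 = 12.75.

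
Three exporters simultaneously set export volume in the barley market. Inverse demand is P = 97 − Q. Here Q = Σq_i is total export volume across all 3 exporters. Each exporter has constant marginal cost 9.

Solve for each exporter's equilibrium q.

22

A representative exporter's profit is π_i = q_i(97 − Q) − 9q_i, with Q = q_i + Σ_{j≠i} q_j.
First-order condition: 88 − 2q_i − Σ_{j≠i} q_j = 0.
In a symmetric equilibrium every exporter chooses the same q, so Σ_{j≠i} q_j = 2q. The condition becomes 88 − 4q = 0, giving q = 88/4 = 22.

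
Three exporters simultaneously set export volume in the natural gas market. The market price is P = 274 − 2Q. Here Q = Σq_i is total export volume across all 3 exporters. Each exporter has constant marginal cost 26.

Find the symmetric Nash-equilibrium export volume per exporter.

31

A representative exporter's profit is π_i = q_i(274 − 2Q) − 26q_i, with Q = q_i + Σ_{j≠i} q_j.
First-order condition: 248 − 4q_i − 2Σ_{j≠i} q_j = 0.
Imposing symmetry (q_j = q for all j) turns Σ_{j≠i} q_j into 2q, so 248 = 8q and q = 31.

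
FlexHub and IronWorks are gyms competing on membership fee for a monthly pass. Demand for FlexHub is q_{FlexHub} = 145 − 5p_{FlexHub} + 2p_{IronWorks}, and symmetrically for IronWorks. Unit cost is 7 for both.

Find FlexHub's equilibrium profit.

FlexHub's profit: π = (p_{FlexHub} − 7)(145 − 5p_{FlexHub} + 2p_{IronWorks}).
∂π/∂p_{FlexHub} = 180 − 10p_{FlexHub} + 2p_{IronWorks} = 0 ⇒ p_{FlexHub} = 18 + 0.2p_{IronWorks}.
Setting p_{FlexHub} = p_{IronWorks} in the reaction function: p_{FlexHub} = 18 + 0.2p_{FlexHub}, so p_{FlexHub} = 18 / 0.8 = 22.5.
q_{FlexHub} = 145 − 5·22.5 + 2·22.5 = 77.5.
Profit = (22.5 − 7)·77.5 = 1201.25.

1201.25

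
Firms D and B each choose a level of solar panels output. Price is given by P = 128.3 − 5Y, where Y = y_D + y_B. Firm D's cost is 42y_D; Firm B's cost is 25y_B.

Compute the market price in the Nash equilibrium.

Firm D's profit: π = y_D(128.3 − 5(y_D + y_B)) − 42y_D.
∂π/∂y_D = 86.3 − 10y_D − 5y_B = 0, so y_D = 8.63 − 0.5y_B.
By the same steps for B: y_B = 10.33 − 0.5y_D.
Plugging y_B into D's best response: y_D = 8.63 − 0.5(10.33 − 0.5y_D) ⇒ 0.75y_D = 3.465, so y_D = 4.62.
Then y_B = 10.33 − 0.5·4.62 = 8.02.
Equilibrium price: P = 128.3 − 5·12.64 = 65.1.

65.1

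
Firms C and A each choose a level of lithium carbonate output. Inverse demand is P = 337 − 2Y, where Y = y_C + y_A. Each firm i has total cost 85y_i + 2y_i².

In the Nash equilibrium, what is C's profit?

Firm C's profit: π = y_C(337 − 2(y_C + y_A)) − 85y_C − 2y_C².
∂π/∂y_C = 252 − 8y_C − 2y_A = 0, so y_C = 31.5 − 0.25y_A.
Setting y_C = y_A in the reaction function: y_C = 31.5 − 0.25y_C, so y_C = 31.5 / 1.25 = 25.2.
Price P = 337 − 2·50.4 = 236.2.
C's profit: (236.2 − 85)·25.2 − 2(25.2)² = 2540.16.

2540.16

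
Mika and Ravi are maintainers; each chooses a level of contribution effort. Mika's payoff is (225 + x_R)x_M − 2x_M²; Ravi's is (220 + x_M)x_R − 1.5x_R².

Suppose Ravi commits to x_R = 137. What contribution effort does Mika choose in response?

Expanding Mika's payoff: 225x_M + x_Rx_M − 2x_M².
∂π/∂x_M = 225 + x_R − 4x_M = 0, so x_M = 56.25 + 0.25x_R.
At x_R = 137: x_M = 56.25 + 0.25·137 = 90.5.

90.5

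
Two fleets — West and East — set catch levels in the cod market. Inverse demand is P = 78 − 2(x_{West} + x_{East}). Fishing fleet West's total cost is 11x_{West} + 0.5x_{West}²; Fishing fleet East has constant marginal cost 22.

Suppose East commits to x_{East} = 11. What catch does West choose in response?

Fishing fleet West's profit: π = x_{West}(78 − 2(x_{West} + x_{East})) − 11x_{West} − 0.5x_{West}².
∂π/∂x_{West} = 67 − 5x_{West} − 2x_{East} = 0, so x_{West} = 13.4 − 0.4x_{East}.
At x_{East} = 11: x_{West} = 13.4 − 0.4·11 = 9.

9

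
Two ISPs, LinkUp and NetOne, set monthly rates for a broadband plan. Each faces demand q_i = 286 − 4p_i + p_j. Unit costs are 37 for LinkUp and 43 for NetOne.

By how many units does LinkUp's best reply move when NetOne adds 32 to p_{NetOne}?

LinkUp's profit: π = (p_{LinkUp} − 37)(286 − 4p_{LinkUp} + p_{NetOne}).
∂π/∂p_{LinkUp} = 434 − 8p_{LinkUp} + p_{NetOne} = 0 ⇒ p_{LinkUp} = 54.25 + 0.125p_{NetOne}.
The reaction-function slope is 0.125, so a 32-unit rise in p_{NetOne} moves p_{LinkUp} by 0.125 × 32 = 4. LinkUp's best response rises — the actions are strategic complements.

4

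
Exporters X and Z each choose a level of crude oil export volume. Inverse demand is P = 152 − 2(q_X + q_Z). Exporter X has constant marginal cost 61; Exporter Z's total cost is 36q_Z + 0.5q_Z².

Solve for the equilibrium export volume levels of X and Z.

Exporter X's profit: π = q_X(152 − 2(q_X + q_Z)) − 61q_X.
∂π/∂q_X = 91 − 4q_X − 2q_Z = 0, so q_X = 22.75 − 0.5q_Z.
For Z: ∂π/∂q_Z = 116 − 5q_Z − 2q_X = 0 ⇒ q_Z = 23.2 − 0.4q_X.
Solving the two reaction functions simultaneously: (1 − (−0.5)(−0.4))q_X = 22.75 − 0.5·23.2, so 0.8q_X = 11.15 and q_X = 13.9375.
Then q_Z = 23.2 − 0.4·13.9375 = 17.625.

13.9375, 17.625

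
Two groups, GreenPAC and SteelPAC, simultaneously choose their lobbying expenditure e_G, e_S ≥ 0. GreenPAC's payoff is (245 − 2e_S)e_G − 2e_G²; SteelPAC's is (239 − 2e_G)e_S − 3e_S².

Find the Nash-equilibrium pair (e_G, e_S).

Expanding GreenPAC's payoff: 245e_G − 2e_Se_G − 2e_G².
∂π/∂e_G = 245 − 2e_S − 4e_G = 0, so e_G = 61.25 − 0.5e_S.
Likewise for SteelPAC: e_S = 239/6 − (1/3)e_G.
Solving the two reaction functions simultaneously: (1 − (−0.5)(−1/3))e_G = 61.25 − 0.5·(239/6), so (5/6)e_G = 124/3 and e_G = 49.6.
Then e_S = 239/6 − (1/3)·49.6 = 23.3.

49.6, 23.3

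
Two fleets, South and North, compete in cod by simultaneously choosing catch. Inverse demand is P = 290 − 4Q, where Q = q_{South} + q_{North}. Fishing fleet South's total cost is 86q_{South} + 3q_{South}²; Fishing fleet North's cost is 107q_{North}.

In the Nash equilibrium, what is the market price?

179.75

Fishing fleet South's profit: π = q_{South}(290 − 4(q_{South} + q_{North})) − 86q_{South} − 3q_{South}².
∂π/∂q_{South} = 204 − 14q_{South} − 4q_{North} = 0, so q_{South} = 102/7 − (2/7)q_{North}.
For North: ∂π/∂q_{North} = 183 − 8q_{North} − 4q_{South} = 0 ⇒ q_{North} = 22.875 − 0.5q_{South}.
Plugging q_{North} into South's best response: q_{South} = 102/7 − (2/7)(22.875 − 0.5q_{South}) ⇒ (6/7)q_{South} = 225/28, so q_{South} = 9.375.
Then q_{North} = 22.875 − 0.5·9.375 = 18.1875.
Equilibrium price: P = 290 − 4·27.5625 = 179.75.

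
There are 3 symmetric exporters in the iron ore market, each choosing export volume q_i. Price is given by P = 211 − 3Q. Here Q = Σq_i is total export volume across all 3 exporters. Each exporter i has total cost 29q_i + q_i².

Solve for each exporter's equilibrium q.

A representative exporter's profit is π_i = q_i(211 − 3Q) − 29q_i − q_i², with Q = q_i + Σ_{j≠i} q_j.
First-order condition: 182 − 8q_i − 3Σ_{j≠i} q_j = 0.
In a symmetric equilibrium every exporter chooses the same q, so Σ_{j≠i} q_j = 2q. The condition becomes 182 − 14q = 0, giving q = 182/14 = 13.

13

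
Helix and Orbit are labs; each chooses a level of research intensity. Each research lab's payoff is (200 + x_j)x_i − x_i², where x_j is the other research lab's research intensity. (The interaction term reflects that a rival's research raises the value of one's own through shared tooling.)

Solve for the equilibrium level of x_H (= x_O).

Helix's payoff is (200 + x_O)x_H − x_H².
∂π/∂x_H = 200 + x_O − 2x_H = 0, so x_H = 100 + 0.5x_O.
The game is symmetric, so in equilibrium x_O = x_H: the reaction function gives 0.5x_H = 100, hence x_H = 200.

200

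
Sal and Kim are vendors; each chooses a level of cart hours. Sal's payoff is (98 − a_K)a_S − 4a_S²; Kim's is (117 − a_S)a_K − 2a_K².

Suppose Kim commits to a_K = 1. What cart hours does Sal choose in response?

12.125

Expanding Sal's payoff: 98a_S − a_Ka_S − 4a_S².
∂π/∂a_S = 98 − a_K − 8a_S = 0, so a_S = 12.25 − 0.125a_K.
At a_K = 1: a_S = 12.25 − 0.125·1 = 12.125.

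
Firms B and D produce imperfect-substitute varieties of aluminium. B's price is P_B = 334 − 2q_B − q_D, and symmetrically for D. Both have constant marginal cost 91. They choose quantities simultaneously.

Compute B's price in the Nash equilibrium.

Firm B's profit: π = q_B(334 − 2q_B − q_D) − 91q_B.
∂π/∂q_B = 243 − 4q_B − q_D = 0 ⇒ q_B = 60.75 − 0.25q_D.
The game is symmetric, so in equilibrium q_D = q_B: the reaction function gives 1.25q_B = 60.75, hence q_B = 48.6.
P_B = 334 − 2·48.6 − 48.6 = 188.2.

188.2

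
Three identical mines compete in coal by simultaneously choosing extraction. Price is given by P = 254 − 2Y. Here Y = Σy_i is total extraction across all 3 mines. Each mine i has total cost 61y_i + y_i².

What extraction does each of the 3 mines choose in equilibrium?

19.3

A representative mine's profit is π_i = y_i(254 − 2Y) − 61y_i − y_i², with Y = y_i + Σ_{j≠i} y_j.
First-order condition: 193 − 6y_i − 2Σ_{j≠i} y_j = 0.
With identical mines, set every y_j = y: then 193 − 6y − 4y = 0, i.e. y = 193/10 = 19.3.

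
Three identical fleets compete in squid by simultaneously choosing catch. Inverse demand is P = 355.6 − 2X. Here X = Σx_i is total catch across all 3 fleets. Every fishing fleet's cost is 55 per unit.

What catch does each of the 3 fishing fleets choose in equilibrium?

A representative fishing fleet's profit is π_i = x_i(355.6 − 2X) − 55x_i, with X = x_i + Σ_{j≠i} x_j.
First-order condition: 300.6 − 4x_i − 2Σ_{j≠i} x_j = 0.
With identical fishing fleets, set every x_j = x: then 300.6 − 4x − 4x = 0, i.e. x = 300.6/8 = 37.575.

37.575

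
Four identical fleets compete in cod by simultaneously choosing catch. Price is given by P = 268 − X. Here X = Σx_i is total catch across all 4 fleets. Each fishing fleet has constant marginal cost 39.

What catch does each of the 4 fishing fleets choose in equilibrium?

A representative fishing fleet's profit is π_i = x_i(268 − X) − 39x_i, with X = x_i + Σ_{j≠i} x_j.
First-order condition: 229 − 2x_i − Σ_{j≠i} x_j = 0.
With identical fishing fleets, set every x_j = x: then 229 − 2x − 3x = 0, i.e. x = 229/5 = 45.8.

45.8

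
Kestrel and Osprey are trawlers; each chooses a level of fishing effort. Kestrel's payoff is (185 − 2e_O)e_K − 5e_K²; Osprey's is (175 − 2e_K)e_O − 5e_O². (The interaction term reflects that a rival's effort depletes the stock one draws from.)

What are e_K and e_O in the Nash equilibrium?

Expanding Kestrel's payoff: 185e_K − 2e_Oe_K − 5e_K².
∂π/∂e_K = 185 − 2e_O − 10e_K = 0, so e_K = 18.5 − 0.2e_O.
Likewise for Osprey: e_O = 17.5 − 0.2e_K.
Substituting the second reaction function into the first: e_K = 18.5 − 0.2(17.5 − 0.2e_K), which gives 0.96e_K = 15 ⇒ e_K = 15.625.
Then e_O = 17.5 − 0.2·15.625 = 14.375.

15.625, 14.375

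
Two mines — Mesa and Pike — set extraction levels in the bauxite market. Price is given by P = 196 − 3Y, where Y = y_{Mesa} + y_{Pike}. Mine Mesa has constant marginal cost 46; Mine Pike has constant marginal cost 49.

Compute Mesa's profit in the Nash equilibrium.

Mine Mesa's profit: π = y_{Mesa}(196 − 3(y_{Mesa} + y_{Pike})) − 46y_{Mesa}.
∂π/∂y_{Mesa} = 150 − 6y_{Mesa} − 3y_{Pike} = 0, so y_{Mesa} = 25 − 0.5y_{Pike}.
By the same steps for Pike: y_{Pike} = 24.5 − 0.5y_{Mesa}.
Solving the two reaction functions simultaneously: (1 − (−0.5)(−0.5))y_{Mesa} = 25 − 0.5·24.5, so 0.75y_{Mesa} = 12.75 and y_{Mesa} = 17.
Then y_{Pike} = 24.5 − 0.5·17 = 16.
Price P = 196 − 3·33 = 97.
Mesa's profit: (97 − 46)·17 = 867.

867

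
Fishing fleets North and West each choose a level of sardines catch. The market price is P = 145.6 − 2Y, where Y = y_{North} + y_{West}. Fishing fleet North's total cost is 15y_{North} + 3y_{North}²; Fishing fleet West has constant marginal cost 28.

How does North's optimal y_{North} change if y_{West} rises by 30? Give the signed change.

Fishing fleet North's profit: π = y_{North}(145.6 − 2(y_{North} + y_{West})) − 15y_{North} − 3y_{North}².
∂π/∂y_{North} = 130.6 − 10y_{North} − 2y_{West} = 0, so y_{North} = 13.06 − 0.2y_{West}.
The reaction-function slope is −0.2, so a 30-unit rise in y_{West} moves y_{North} by −0.2 × 30 = −6. North's best response falls — the actions are strategic substitutes.

-6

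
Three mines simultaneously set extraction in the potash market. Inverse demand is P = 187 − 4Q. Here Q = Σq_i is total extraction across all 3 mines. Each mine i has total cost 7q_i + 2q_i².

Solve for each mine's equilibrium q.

9

A representative mine's profit is π_i = q_i(187 − 4Q) − 7q_i − 2q_i², with Q = q_i + Σ_{j≠i} q_j.
First-order condition: 180 − 12q_i − 4Σ_{j≠i} q_j = 0.
In a symmetric equilibrium every mine chooses the same q, so Σ_{j≠i} q_j = 2q. The condition becomes 180 − 20q = 0, giving q = 180/20 = 9.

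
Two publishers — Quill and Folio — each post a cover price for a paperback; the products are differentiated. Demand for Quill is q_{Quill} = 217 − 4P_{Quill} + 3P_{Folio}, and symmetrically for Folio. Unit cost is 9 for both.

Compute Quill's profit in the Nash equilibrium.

Quill's profit: π = (P_{Quill} − 9)(217 − 4P_{Quill} + 3P_{Folio}).
∂π/∂P_{Quill} = 253 − 8P_{Quill} + 3P_{Folio} = 0 ⇒ P_{Quill} = 31.625 + 0.375P_{Folio}.
By symmetry P_{Folio} = P_{Quill}; substituting into the reaction function, 0.625P_{Quill} = 31.625 and P_{Quill} = 50.6.
q_{Quill} = 217 − 4·50.6 + 3·50.6 = 166.4.
Profit = (50.6 − 9)·166.4 = 6922.24.

6922.24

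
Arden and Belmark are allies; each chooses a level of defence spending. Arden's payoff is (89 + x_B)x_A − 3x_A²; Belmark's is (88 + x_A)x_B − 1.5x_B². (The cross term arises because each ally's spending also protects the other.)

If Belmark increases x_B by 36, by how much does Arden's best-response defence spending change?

6

Expanding Arden's payoff: 89x_A + x_Bx_A − 3x_A².
∂π/∂x_A = 89 + x_B − 6x_A = 0, so x_A = 89/6 + (1/6)x_B.
The reaction-function slope is 1/6, so a 36-unit rise in x_B moves x_A by 1/6 × 36 = 6. Arden's best response rises — the actions are strategic complements.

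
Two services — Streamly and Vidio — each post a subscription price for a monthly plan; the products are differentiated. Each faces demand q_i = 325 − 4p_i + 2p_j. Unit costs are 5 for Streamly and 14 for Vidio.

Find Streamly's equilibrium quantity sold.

214.8

Streamly's profit: π = (p_{Streamly} − 5)(325 − 4p_{Streamly} + 2p_{Vidio}).
∂π/∂p_{Streamly} = 345 − 8p_{Streamly} + 2p_{Vidio} = 0 ⇒ p_{Streamly} = 43.125 + 0.25p_{Vidio}.
Similarly p_{Vidio} = 47.625 + 0.25p_{Streamly}.
Substituting the second reaction function into the first: p_{Streamly} = 43.125 + 0.25(47.625 + 0.25p_{Streamly}), which gives 0.9375p_{Streamly} = 1761/32 ⇒ p_{Streamly} = 58.7.
Then p_{Vidio} = 47.625 + 0.25·58.7 = 62.3.
q_{Streamly} = 325 − 4·58.7 + 2·62.3 = 214.8.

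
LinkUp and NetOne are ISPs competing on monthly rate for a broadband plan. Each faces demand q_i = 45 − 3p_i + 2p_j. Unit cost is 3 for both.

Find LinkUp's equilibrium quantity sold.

31.5

LinkUp's profit: π = (p_{LinkUp} − 3)(45 − 3p_{LinkUp} + 2p_{NetOne}).
∂π/∂p_{LinkUp} = 54 − 6p_{LinkUp} + 2p_{NetOne} = 0 ⇒ p_{LinkUp} = 9 + (1/3)p_{NetOne}.
By symmetry p_{NetOne} = p_{LinkUp}; substituting into the reaction function, (2/3)p_{LinkUp} = 9 and p_{LinkUp} = 13.5.
q_{LinkUp} = 45 − 3·13.5 + 2·13.5 = 31.5.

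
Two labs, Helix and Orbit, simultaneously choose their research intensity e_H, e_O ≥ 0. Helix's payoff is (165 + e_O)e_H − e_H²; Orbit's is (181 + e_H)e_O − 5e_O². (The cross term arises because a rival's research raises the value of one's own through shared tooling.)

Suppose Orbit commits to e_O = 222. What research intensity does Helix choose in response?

193.5

Expanding Helix's payoff: 165e_H + e_Oe_H − e_H².
∂π/∂e_H = 165 + e_O − 2e_H = 0, so e_H = 82.5 + 0.5e_O.
At e_O = 222: e_H = 82.5 + 0.5·222 = 193.5.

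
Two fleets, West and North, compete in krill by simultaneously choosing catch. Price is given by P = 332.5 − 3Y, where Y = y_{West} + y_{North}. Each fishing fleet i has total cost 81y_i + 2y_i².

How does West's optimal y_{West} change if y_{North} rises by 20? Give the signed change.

Fishing fleet West's profit: π = y_{West}(332.5 − 3(y_{West} + y_{North})) − 81y_{West} − 2y_{West}².
∂π/∂y_{West} = 251.5 − 10y_{West} − 3y_{North} = 0, so y_{West} = 25.15 − 0.3y_{North}.
The reaction-function slope is −0.3, so a 20-unit rise in y_{North} moves y_{West} by −0.3 × 20 = −6. West's best response falls — the actions are strategic substitutes.

-6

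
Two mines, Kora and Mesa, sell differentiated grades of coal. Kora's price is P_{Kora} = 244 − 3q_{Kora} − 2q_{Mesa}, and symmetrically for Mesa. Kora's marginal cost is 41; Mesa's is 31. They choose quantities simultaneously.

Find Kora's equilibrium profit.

1837.6875

Mine Kora's profit: π = q_{Kora}(244 − 3q_{Kora} − 2q_{Mesa}) − 41q_{Kora}.
∂π/∂q_{Kora} = 203 − 6q_{Kora} − 2q_{Mesa} = 0 ⇒ q_{Kora} = 203/6 − (1/3)q_{Mesa}.
Similarly q_{Mesa} = 35.5 − (1/3)q_{Kora}.
Substituting the second reaction function into the first: q_{Kora} = 203/6 − (1/3)(35.5 − (1/3)q_{Kora}), which gives (8/9)q_{Kora} = 22 ⇒ q_{Kora} = 24.75.
Then q_{Mesa} = 35.5 − (1/3)·24.75 = 27.25.
P_{Kora} = 244 − 3·24.75 − 2·27.25 = 115.25.
Profit = (115.25 − 41)·24.75 = 1837.6875.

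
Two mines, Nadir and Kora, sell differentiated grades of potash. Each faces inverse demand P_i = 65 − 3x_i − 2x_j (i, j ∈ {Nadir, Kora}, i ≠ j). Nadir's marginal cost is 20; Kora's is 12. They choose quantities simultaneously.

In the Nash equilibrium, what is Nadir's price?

Mine Nadir's profit: π = x_{Nadir}(65 − 3x_{Nadir} − 2x_{Kora}) − 20x_{Nadir}.
∂π/∂x_{Nadir} = 45 − 6x_{Nadir} − 2x_{Kora} = 0 ⇒ x_{Nadir} = 7.5 − (1/3)x_{Kora}.
Similarly x_{Kora} = 53/6 − (1/3)x_{Nadir}.
Substituting the second reaction function into the first: x_{Nadir} = 7.5 − (1/3)(53/6 − (1/3)x_{Nadir}), which gives (8/9)x_{Nadir} = 41/9 ⇒ x_{Nadir} = 5.125.
Then x_{Kora} = 53/6 − (1/3)·5.125 = 7.125.
P_{Nadir} = 65 − 3·5.125 − 2·7.125 = 35.375.

35.375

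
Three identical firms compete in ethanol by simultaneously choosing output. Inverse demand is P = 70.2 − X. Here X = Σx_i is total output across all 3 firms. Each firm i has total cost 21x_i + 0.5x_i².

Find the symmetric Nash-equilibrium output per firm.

A representative firm's profit is π_i = x_i(70.2 − X) − 21x_i − 0.5x_i², with X = x_i + Σ_{j≠i} x_j.
First-order condition: 49.2 − 3x_i − Σ_{j≠i} x_j = 0.
With identical firms, set every x_j = x: then 49.2 − 3x − 2x = 0, i.e. x = 49.2/5 = 9.84.

9.84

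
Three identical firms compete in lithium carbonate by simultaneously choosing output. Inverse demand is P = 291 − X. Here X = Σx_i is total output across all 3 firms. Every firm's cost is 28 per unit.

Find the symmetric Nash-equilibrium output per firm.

65.75

A representative firm's profit is π_i = x_i(291 − X) − 28x_i, with X = x_i + Σ_{j≠i} x_j.
First-order condition: 263 − 2x_i − Σ_{j≠i} x_j = 0.
In a symmetric equilibrium every firm chooses the same x, so Σ_{j≠i} x_j = 2x. The condition becomes 263 − 4x = 0, giving x = 263/4 = 65.75.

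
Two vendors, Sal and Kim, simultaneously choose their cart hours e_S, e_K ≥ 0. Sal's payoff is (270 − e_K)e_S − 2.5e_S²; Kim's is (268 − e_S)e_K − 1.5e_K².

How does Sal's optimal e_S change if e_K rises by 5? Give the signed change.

-1

Expanding Sal's payoff: 270e_S − e_Ke_S − 2.5e_S².
∂π/∂e_S = 270 − e_K − 5e_S = 0, so e_S = 54 − 0.2e_K.
The reaction-function slope is −0.2, so a 5-unit rise in e_K moves e_S by −0.2 × 5 = −1. Sal's best response falls — the actions are strategic substitutes.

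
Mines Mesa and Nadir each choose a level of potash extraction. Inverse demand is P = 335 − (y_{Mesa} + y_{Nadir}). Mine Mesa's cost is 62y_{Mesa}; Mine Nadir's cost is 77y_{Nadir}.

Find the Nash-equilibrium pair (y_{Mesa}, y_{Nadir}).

Mine Mesa's profit: π = y_{Mesa}(335 − (y_{Mesa} + y_{Nadir})) − 62y_{Mesa}.
∂π/∂y_{Mesa} = 273 − 2y_{Mesa} − y_{Nadir} = 0, so y_{Mesa} = 136.5 − 0.5y_{Nadir}.
By the same steps for Nadir: y_{Nadir} = 129 − 0.5y_{Mesa}.
Plugging y_{Nadir} into Mesa's best response: y_{Mesa} = 136.5 − 0.5(129 − 0.5y_{Mesa}) ⇒ 0.75y_{Mesa} = 72, so y_{Mesa} = 96.
Then y_{Nadir} = 129 − 0.5·96 = 81.

96, 81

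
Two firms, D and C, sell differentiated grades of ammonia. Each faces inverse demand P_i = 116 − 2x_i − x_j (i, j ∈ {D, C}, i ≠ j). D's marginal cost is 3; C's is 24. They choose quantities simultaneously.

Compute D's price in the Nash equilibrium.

Firm D's profit: π = x_D(116 − 2x_D − x_C) − 3x_D.
∂π/∂x_D = 113 − 4x_D − x_C = 0 ⇒ x_D = 28.25 − 0.25x_C.
Similarly x_C = 23 − 0.25x_D.
Substituting the second reaction function into the first: x_D = 28.25 − 0.25(23 − 0.25x_D), which gives 0.9375x_D = 22.5 ⇒ x_D = 24.
Then x_C = 23 − 0.25·24 = 17.
P_D = 116 − 2·24 − 17 = 51.

51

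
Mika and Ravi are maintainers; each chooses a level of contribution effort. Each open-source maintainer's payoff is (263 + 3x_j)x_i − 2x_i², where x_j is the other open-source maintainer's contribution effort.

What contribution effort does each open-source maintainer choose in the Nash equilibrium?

263

Mika's payoff is (263 + 3x_R)x_M − 2x_M².
∂π/∂x_M = 263 + 3x_R − 4x_M = 0, so x_M = 65.75 + 0.75x_R.
Setting x_M = x_R in the reaction function: x_M = 65.75 + 0.75x_M, so x_M = 65.75 / 0.25 = 263.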